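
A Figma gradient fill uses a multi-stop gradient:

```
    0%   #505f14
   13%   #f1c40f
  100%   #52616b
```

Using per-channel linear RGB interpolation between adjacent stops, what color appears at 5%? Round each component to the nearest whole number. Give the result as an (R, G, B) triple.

5% lies between the 0% and 13% stops, so the local fraction is t = (5 − 0)/(13 − 0) = 5/13 ≈ 0.3846.
#505f14 → (80, 95, 20); #f1c40f → (241, 196, 15).
R = 80 + 0.3846 × (241 − 80) = 141.921 → 142
G = 95 + 0.3846 × (196 − 95) = 133.845 → 134
B = 20 + 0.3846 × (15 − 20) = 18.077 → 18

(142, 134, 18)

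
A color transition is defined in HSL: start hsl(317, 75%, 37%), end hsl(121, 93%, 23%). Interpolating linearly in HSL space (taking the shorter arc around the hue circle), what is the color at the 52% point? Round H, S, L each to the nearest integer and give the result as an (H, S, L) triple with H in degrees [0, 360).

Hue: 121 − 317 = -196°, but |-196| > 180 so the shorter arc goes the other way: Δh = -196 + 360 = 164°.
H = 317 + 0.52 × (164) = 402.28 → 402 → 402 mod 360 = 42°
S = 75 + 0.52 × (93 − 75) = 84.36 → 84%
L = 37 + 0.52 × (23 − 37) = 29.72 → 30%

(42, 84, 30)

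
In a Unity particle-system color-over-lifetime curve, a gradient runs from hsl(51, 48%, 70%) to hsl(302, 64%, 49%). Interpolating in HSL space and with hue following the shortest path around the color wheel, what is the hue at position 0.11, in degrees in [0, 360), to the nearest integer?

Hue: 302 − 51 = 251°, but |251| > 180 so the shorter arc goes the other way: Δh = 251 − 360 = -109°.
H = 51 + 0.11 × (-109) = 39.01 → 39°

39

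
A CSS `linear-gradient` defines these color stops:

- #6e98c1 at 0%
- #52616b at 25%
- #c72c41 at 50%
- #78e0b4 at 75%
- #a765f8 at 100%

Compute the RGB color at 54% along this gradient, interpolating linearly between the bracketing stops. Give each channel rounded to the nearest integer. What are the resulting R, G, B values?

(186, 73, 83)

54% lies between the 50% and 75% stops, so the local fraction is t = (54 − 50)/(75 − 50) = 4/25 ≈ 0.16.
#c72c41 → (199, 44, 65); #78e0b4 → (120, 224, 180).
R = 199 + 0.16 × (120 − 199) = 186.36 → 186
G = 44 + 0.16 × (224 − 44) = 72.8 → 73
B = 65 + 0.16 × (180 − 65) = 83.4 → 83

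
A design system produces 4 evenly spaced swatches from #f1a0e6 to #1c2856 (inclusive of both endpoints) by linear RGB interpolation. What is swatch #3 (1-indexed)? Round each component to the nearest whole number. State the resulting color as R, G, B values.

(99, 80, 134)

With 4 swatches and endpoints inclusive, swatch 3 sits at t = (3 − 1)/(4 − 1) = 2/3 ≈ 0.6667.
#f1a0e6 → (241, 160, 230); #1c2856 → (28, 40, 86).
R = 241 + 0.6667 × (28 − 241) = 98.993 → 99
G = 160 + 0.6667 × (40 − 160) = 79.996 → 80
B = 230 + 0.6667 × (86 − 230) = 133.995 → 134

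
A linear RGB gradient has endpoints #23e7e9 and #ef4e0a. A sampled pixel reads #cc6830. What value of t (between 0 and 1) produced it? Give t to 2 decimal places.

Invert the lerp on the B channel (largest span, 223): t = (48 − 233) / (10 − 233) = -185/-223 = 0.8296.
Check on R: (204 − 35)/(239 − 35) = 0.8284 ✓

0.83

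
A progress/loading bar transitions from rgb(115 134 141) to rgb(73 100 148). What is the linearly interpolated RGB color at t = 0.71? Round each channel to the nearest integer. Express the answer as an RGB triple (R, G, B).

R = 115 + 0.71 × (73 − 115) = 115 + 0.71 × -42 = 85.18 → 85
G = 134 + 0.71 × (100 − 134) = 134 + 0.71 × -34 = 109.86 → 110
B = 141 + 0.71 × (148 − 141) = 141 + 0.71 × 7 = 145.97 → 146

(85, 110, 146)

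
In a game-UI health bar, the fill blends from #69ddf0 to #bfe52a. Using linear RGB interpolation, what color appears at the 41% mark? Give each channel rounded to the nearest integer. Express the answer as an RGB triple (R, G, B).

#69ddf0 → (105, 221, 240); #bfe52a → (191, 229, 42).
41% corresponds to t = 0.41.
R = 105 + 0.41 × (191 − 105) = 105 + 0.41 × 86 = 140.26 → 140
G = 221 + 0.41 × (229 − 221) = 221 + 0.41 × 8 = 224.28 → 224
B = 240 + 0.41 × (42 − 240) = 240 + 0.41 × -198 = 158.82 → 159

(140, 224, 159)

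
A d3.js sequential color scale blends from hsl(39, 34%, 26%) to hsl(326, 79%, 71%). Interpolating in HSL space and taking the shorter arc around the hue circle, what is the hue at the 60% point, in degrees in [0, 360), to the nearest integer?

Hue: 326 − 39 = 287°, but |287| > 180 so the shorter arc goes the other way: Δh = 287 − 360 = -73°.
H = 39 + 0.6 × (-73) = -4.8 → -5 → -5 mod 360 = 355°

355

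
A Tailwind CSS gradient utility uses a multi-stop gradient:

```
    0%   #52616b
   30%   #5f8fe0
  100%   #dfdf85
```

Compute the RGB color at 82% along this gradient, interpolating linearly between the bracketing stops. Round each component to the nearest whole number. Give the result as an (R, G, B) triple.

(190, 202, 156)

82% lies between the 30% and 100% stops, so the local fraction is t = (82 − 30)/(100 − 30) = 52/70 ≈ 0.7429.
#5f8fe0 → (95, 143, 224); #dfdf85 → (223, 223, 133).
R = 95 + 0.7429 × (223 − 95) = 190.091 → 190
G = 143 + 0.7429 × (223 − 143) = 202.432 → 202
B = 224 + 0.7429 × (133 − 224) = 156.396 → 156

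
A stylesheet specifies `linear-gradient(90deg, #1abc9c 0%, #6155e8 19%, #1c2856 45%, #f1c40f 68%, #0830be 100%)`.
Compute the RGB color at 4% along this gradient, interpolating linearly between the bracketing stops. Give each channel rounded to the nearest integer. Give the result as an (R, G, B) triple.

4% lies between the 0% and 19% stops, so the local fraction is t = (4 − 0)/(19 − 0) = 4/19 ≈ 0.2105.
#1abc9c → (26, 188, 156); #6155e8 → (97, 85, 232).
R = 26 + 0.2105 × (97 − 26) = 40.945 → 41
G = 188 + 0.2105 × (85 − 188) = 166.319 → 166
B = 156 + 0.2105 × (232 − 156) = 171.998 → 172

(41, 166, 172)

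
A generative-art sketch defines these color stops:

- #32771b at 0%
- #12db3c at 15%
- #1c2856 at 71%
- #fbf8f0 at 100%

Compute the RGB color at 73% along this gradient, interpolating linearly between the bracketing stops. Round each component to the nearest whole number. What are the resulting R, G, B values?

73% lies between the 71% and 100% stops, so the local fraction is t = (73 − 71)/(100 − 71) = 2/29 ≈ 0.069.
#1c2856 → (28, 40, 86); #fbf8f0 → (251, 248, 240).
R = 28 + 0.069 × (251 − 28) = 43.387 → 43
G = 40 + 0.069 × (248 − 40) = 54.352 → 54
B = 86 + 0.069 × (240 − 86) = 96.626 → 97

(43, 54, 97)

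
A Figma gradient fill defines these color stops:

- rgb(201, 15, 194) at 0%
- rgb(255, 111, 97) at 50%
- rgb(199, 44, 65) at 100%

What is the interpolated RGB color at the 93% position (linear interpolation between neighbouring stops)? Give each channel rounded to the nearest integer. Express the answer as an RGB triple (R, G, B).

(207, 53, 69)

93% lies between the 50% and 100% stops, so the local fraction is t = (93 − 50)/(100 − 50) = 43/50 ≈ 0.86.
R = 255 + 0.86 × (199 − 255) = 206.84 → 207
G = 111 + 0.86 × (44 − 111) = 53.38 → 53
B = 97 + 0.86 × (65 − 97) = 69.48 → 69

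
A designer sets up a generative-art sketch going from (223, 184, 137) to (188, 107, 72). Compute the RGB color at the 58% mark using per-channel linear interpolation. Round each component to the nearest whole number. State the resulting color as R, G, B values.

58% corresponds to t = 0.58.
R = 223 + 0.58 × (188 − 223) = 223 + 0.58 × -35 = 202.7 → 203
G = 184 + 0.58 × (107 − 184) = 184 + 0.58 × -77 = 139.34 → 139
B = 137 + 0.58 × (72 − 137) = 137 + 0.58 × -65 = 99.3 → 99

(203, 139, 99)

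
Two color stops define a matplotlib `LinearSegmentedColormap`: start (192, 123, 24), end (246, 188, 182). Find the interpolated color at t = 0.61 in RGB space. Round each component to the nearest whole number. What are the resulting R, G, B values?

R = 192 + 0.61 × (246 − 192) = 192 + 0.61 × 54 = 224.94 → 225
G = 123 + 0.61 × (188 − 123) = 123 + 0.61 × 65 = 162.65 → 163
B = 24 + 0.61 × (182 − 24) = 24 + 0.61 × 158 = 120.38 → 120
So the blended color is (225, 163, 120), about #e1a378.

(225, 163, 120)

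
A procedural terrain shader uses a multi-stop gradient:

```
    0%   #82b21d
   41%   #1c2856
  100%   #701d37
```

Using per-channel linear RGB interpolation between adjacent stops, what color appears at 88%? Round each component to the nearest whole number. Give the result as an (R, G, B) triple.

(95, 31, 61)

88% lies between the 41% and 100% stops, so the local fraction is t = (88 − 41)/(100 − 41) = 47/59 ≈ 0.7966.
#1c2856 → (28, 40, 86); #701d37 → (112, 29, 55).
R = 28 + 0.7966 × (112 − 28) = 94.914 → 95
G = 40 + 0.7966 × (29 − 40) = 31.237 → 31
B = 86 + 0.7966 × (55 − 86) = 61.305 → 61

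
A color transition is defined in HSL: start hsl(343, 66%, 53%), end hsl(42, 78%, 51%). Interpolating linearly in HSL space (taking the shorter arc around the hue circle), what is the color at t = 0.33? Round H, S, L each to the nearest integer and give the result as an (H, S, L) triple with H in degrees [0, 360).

Hue: 42 − 343 = -301°, but |-301| > 180 so the shorter arc goes the other way: Δh = -301 + 360 = 59°.
H = 343 + 0.33 × (59) = 362.47 → 362 → 362 mod 360 = 2°
S = 66 + 0.33 × (78 − 66) = 69.96 → 70%
L = 53 + 0.33 × (51 − 53) = 52.34 → 52%

(2, 70, 52)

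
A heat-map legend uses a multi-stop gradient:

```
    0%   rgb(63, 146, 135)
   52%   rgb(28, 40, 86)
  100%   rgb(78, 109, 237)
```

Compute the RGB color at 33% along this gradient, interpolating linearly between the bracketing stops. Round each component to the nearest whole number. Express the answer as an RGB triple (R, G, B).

(41, 79, 104)

33% lies between the 0% and 52% stops, so the local fraction is t = (33 − 0)/(52 − 0) = 33/52 ≈ 0.6346.
R = 63 + 0.6346 × (28 − 63) = 40.789 → 41
G = 146 + 0.6346 × (40 − 146) = 78.732 → 79
B = 135 + 0.6346 × (86 − 135) = 103.905 → 104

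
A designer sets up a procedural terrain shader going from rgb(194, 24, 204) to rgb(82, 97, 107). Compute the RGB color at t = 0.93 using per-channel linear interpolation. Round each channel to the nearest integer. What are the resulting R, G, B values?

(90, 92, 114)

R = 194 + 0.93 × (82 − 194) = 194 + 0.93 × -112 = 89.84 → 90
G = 24 + 0.93 × (97 − 24) = 24 + 0.93 × 73 = 91.89 → 92
B = 204 + 0.93 × (107 − 204) = 204 + 0.93 × -97 = 113.79 → 114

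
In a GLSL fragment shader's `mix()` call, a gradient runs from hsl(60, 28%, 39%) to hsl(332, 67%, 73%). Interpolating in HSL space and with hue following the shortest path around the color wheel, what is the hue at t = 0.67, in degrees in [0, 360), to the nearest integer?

Hue: 332 − 60 = 272°, but |272| > 180 so the shorter arc goes the other way: Δh = 272 − 360 = -88°.
H = 60 + 0.67 × (-88) = 1.04 → 1°

1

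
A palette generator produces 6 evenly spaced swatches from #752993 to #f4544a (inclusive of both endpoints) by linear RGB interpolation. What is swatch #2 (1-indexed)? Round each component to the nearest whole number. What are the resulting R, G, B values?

With 6 swatches and endpoints inclusive, swatch 2 sits at t = (2 − 1)/(6 − 1) = 1/5 ≈ 0.2.
#752993 → (117, 41, 147); #f4544a → (244, 84, 74).
R = 117 + 0.2 × (244 − 117) = 142.4 → 142
G = 41 + 0.2 × (84 − 41) = 49.6 → 50
B = 147 + 0.2 × (74 − 147) = 132.4 → 132

(142, 50, 132)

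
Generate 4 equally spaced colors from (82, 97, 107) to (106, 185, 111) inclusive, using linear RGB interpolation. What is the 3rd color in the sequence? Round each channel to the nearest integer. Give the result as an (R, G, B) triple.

(98, 156, 110)

With 4 swatches and endpoints inclusive, swatch 3 sits at t = (3 − 1)/(4 − 1) = 2/3 ≈ 0.6667.
R = 82 + 0.6667 × (106 − 82) = 98.001 → 98
G = 97 + 0.6667 × (185 − 97) = 155.67 → 156
B = 107 + 0.6667 × (111 − 107) = 109.667 → 110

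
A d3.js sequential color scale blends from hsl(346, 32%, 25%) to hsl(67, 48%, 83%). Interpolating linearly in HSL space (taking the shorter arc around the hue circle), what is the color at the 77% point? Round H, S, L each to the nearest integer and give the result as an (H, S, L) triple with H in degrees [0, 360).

Hue: 67 − 346 = -279°, but |-279| > 180 so the shorter arc goes the other way: Δh = -279 + 360 = 81°.
H = 346 + 0.77 × (81) = 408.37 → 408 → 408 mod 360 = 48°
S = 32 + 0.77 × (48 − 32) = 44.32 → 44%
L = 25 + 0.77 × (83 − 25) = 69.66 → 70%

(48, 44, 70)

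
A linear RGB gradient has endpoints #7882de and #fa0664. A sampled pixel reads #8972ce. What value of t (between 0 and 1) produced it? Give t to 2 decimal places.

0.13

Invert the lerp on the R channel (largest span, 130): t = (137 − 120) / (250 − 120) = 17/130 = 0.13077.
Check on G: (114 − 130)/(6 − 130) = 0.129 ✓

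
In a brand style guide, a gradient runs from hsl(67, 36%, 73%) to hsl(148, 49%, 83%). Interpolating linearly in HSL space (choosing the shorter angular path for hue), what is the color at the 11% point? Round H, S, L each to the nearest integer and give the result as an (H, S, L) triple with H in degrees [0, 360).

Hue arc: Δh = 148 − 67 = 81° (|Δh| ≤ 180, already the shorter path).
H = 67 + 0.11 × (81) = 75.91 → 76°
S = 36 + 0.11 × (49 − 36) = 37.43 → 37%
L = 73 + 0.11 × (83 − 73) = 74.1 → 74%

(76, 37, 74)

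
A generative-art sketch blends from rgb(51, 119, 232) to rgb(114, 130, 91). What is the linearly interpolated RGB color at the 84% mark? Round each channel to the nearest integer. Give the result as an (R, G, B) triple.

84% corresponds to t = 0.84.
R = 51 + 0.84 × (114 − 51) = 51 + 0.84 × 63 = 103.92 → 104
G = 119 + 0.84 × (130 − 119) = 119 + 0.84 × 11 = 128.24 → 128
B = 232 + 0.84 × (91 − 232) = 232 + 0.84 × -141 = 113.56 → 114

(104, 128, 114)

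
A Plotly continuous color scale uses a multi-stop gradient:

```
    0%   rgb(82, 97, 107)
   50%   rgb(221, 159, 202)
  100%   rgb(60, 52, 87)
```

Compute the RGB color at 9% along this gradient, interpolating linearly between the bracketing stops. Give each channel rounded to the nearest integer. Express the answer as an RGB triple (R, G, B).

(107, 108, 124)

9% lies between the 0% and 50% stops, so the local fraction is t = (9 − 0)/(50 − 0) = 9/50 ≈ 0.18.
R = 82 + 0.18 × (221 − 82) = 107.02 → 107
G = 97 + 0.18 × (159 − 97) = 108.16 → 108
B = 107 + 0.18 × (202 − 107) = 124.1 → 124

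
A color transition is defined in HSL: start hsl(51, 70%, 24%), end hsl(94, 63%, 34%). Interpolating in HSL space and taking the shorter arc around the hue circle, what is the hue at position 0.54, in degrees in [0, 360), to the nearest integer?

Hue arc: Δh = 94 − 51 = 43° (|Δh| ≤ 180, already the shorter path).
H = 51 + 0.54 × (43) = 74.22 → 74°

74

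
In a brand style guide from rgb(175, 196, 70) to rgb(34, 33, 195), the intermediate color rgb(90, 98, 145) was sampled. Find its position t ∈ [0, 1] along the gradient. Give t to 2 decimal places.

0.60

Invert the lerp on the G channel (largest span, 163): t = (98 − 196) / (33 − 196) = -98/-163 = 0.60123.
Check on R: (90 − 175)/(34 − 175) = 0.6028 ✓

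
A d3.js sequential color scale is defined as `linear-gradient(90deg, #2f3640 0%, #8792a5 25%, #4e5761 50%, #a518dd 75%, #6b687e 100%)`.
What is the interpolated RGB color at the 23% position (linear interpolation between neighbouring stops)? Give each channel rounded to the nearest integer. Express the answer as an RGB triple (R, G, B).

23% lies between the 0% and 25% stops, so the local fraction is t = (23 − 0)/(25 − 0) = 23/25 ≈ 0.92.
#2f3640 → (47, 54, 64); #8792a5 → (135, 146, 165).
R = 47 + 0.92 × (135 − 47) = 127.96 → 128
G = 54 + 0.92 × (146 − 54) = 138.64 → 139
B = 64 + 0.92 × (165 − 64) = 156.92 → 157

(128, 139, 157)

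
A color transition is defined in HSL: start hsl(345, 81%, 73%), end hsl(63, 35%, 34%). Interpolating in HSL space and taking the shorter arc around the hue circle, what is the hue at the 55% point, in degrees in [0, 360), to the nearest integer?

28

Hue: 63 − 345 = -282°, but |-282| > 180 so the shorter arc goes the other way: Δh = -282 + 360 = 78°.
H = 345 + 0.55 × (78) = 387.9 → 388 → 388 mod 360 = 28°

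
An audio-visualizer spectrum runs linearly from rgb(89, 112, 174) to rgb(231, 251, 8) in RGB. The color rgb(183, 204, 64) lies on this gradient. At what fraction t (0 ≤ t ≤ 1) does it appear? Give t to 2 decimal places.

Invert the lerp on the B channel (largest span, 166): t = (64 − 174) / (8 − 174) = -110/-166 = 0.66265.
Check on R: (183 − 89)/(231 − 89) = 0.662 ✓

0.66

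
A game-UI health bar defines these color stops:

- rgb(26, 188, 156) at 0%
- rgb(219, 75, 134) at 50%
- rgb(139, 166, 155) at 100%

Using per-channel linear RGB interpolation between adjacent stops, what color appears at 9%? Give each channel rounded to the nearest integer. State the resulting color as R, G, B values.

9% lies between the 0% and 50% stops, so the local fraction is t = (9 − 0)/(50 − 0) = 9/50 ≈ 0.18.
R = 26 + 0.18 × (219 − 26) = 60.74 → 61
G = 188 + 0.18 × (75 − 188) = 167.66 → 168
B = 156 + 0.18 × (134 − 156) = 152.04 → 152

(61, 168, 152)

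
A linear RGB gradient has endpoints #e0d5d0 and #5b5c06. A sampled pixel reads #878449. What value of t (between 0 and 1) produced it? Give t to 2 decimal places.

0.67

Invert the lerp on the B channel (largest span, 202): t = (73 − 208) / (6 − 208) = -135/-202 = 0.66832.
Check on R: (135 − 224)/(91 − 224) = 0.6692 ✓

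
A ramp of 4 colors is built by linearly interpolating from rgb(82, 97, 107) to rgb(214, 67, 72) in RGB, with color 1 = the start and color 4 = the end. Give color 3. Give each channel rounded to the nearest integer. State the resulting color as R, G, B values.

(170, 77, 84)

With 4 swatches and endpoints inclusive, swatch 3 sits at t = (3 − 1)/(4 − 1) = 2/3 ≈ 0.6667.
R = 82 + 0.6667 × (214 − 82) = 170.004 → 170
G = 97 + 0.6667 × (67 − 97) = 76.999 → 77
B = 107 + 0.6667 × (72 − 107) = 83.666 → 84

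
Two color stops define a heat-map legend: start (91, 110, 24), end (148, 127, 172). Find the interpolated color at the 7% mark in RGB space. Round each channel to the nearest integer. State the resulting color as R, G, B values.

7% corresponds to t = 0.07.
R = 91 + 0.07 × (148 − 91) = 91 + 0.07 × 57 = 94.99 → 95
G = 110 + 0.07 × (127 − 110) = 110 + 0.07 × 17 = 111.19 → 111
B = 24 + 0.07 × (172 − 24) = 24 + 0.07 × 148 = 34.36 → 34

(95, 111, 34)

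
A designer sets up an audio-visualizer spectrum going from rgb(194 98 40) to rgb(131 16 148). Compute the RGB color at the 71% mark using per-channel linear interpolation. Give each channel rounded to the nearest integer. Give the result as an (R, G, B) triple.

(149, 40, 117)

71% corresponds to t = 0.71.
R = 194 + 0.71 × (131 − 194) = 194 + 0.71 × -63 = 149.27 → 149
G = 98 + 0.71 × (16 − 98) = 98 + 0.71 × -82 = 39.78 → 40
B = 40 + 0.71 × (148 − 40) = 40 + 0.71 × 108 = 116.68 → 117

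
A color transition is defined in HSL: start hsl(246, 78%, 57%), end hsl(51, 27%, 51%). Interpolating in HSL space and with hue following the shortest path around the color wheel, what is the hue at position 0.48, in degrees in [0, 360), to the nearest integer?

325

Hue: 51 − 246 = -195°, but |-195| > 180 so the shorter arc goes the other way: Δh = -195 + 360 = 165°.
H = 246 + 0.48 × (165) = 325.2 → 325°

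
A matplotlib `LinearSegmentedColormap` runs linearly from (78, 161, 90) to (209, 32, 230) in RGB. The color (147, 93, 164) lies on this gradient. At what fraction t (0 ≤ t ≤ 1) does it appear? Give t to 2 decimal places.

Invert the lerp on the B channel (largest span, 140): t = (164 − 90) / (230 − 90) = 74/140 = 0.52857.
Check on R: (147 − 78)/(209 − 78) = 0.5267 ✓

0.53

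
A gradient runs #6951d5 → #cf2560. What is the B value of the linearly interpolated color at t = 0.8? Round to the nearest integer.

119

B₁ = 213 (from #6951d5), B₂ = 96 (from #cf2560).
B = 213 + 0.8 × (96 − 213) = 119.4 → 119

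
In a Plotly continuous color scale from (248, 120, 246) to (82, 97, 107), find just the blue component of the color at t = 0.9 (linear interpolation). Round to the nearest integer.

121

B = 246 + 0.9 × (107 − 246) = 120.9 → 121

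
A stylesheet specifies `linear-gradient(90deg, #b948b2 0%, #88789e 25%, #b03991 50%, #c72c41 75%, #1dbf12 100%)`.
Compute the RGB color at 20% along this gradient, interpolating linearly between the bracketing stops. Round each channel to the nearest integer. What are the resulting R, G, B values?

(146, 110, 162)

20% lies between the 0% and 25% stops, so the local fraction is t = (20 − 0)/(25 − 0) = 20/25 ≈ 0.8.
#b948b2 → (185, 72, 178); #88789e → (136, 120, 158).
R = 185 + 0.8 × (136 − 185) = 145.8 → 146
G = 72 + 0.8 × (120 − 72) = 110.4 → 110
B = 178 + 0.8 × (158 − 178) = 162 → 162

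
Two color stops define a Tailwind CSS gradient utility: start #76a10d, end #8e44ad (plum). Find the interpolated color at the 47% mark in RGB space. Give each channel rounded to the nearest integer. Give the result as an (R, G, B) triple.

#76a10d → (118, 161, 13); #8e44ad → (142, 68, 173).
47% corresponds to t = 0.47.
R = 118 + 0.47 × (142 − 118) = 118 + 0.47 × 24 = 129.28 → 129
G = 161 + 0.47 × (68 − 161) = 161 + 0.47 × -93 = 117.29 → 117
B = 13 + 0.47 × (173 − 13) = 13 + 0.47 × 160 = 88.2 → 88
So the blended color is (129, 117, 88), about #817558.

(129, 117, 88)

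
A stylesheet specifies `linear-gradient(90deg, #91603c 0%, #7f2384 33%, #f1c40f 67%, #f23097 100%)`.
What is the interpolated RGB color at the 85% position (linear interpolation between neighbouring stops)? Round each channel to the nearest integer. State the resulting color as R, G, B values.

(242, 115, 89)

85% lies between the 67% and 100% stops, so the local fraction is t = (85 − 67)/(100 − 67) = 18/33 ≈ 0.5455.
#f1c40f → (241, 196, 15); #f23097 → (242, 48, 151).
R = 241 + 0.5455 × (242 − 241) = 241.546 → 242
G = 196 + 0.5455 × (48 − 196) = 115.266 → 115
B = 15 + 0.5455 × (151 − 15) = 89.188 → 89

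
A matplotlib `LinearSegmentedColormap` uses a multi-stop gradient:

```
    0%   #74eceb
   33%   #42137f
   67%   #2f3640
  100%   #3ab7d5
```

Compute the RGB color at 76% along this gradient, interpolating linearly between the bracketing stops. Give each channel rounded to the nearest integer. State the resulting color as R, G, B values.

(50, 89, 105)

76% lies between the 67% and 100% stops, so the local fraction is t = (76 − 67)/(100 − 67) = 9/33 ≈ 0.2727.
#2f3640 → (47, 54, 64); #3ab7d5 → (58, 183, 213).
R = 47 + 0.2727 × (58 − 47) = 50 → 50
G = 54 + 0.2727 × (183 − 54) = 89.178 → 89
B = 64 + 0.2727 × (213 − 64) = 104.632 → 105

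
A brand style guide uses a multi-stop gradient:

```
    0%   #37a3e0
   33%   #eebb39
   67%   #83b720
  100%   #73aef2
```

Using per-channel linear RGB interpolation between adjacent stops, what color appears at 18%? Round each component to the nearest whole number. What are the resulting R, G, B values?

(155, 176, 133)

18% lies between the 0% and 33% stops, so the local fraction is t = (18 − 0)/(33 − 0) = 18/33 ≈ 0.5455.
#37a3e0 → (55, 163, 224); #eebb39 → (238, 187, 57).
R = 55 + 0.5455 × (238 − 55) = 154.827 → 155
G = 163 + 0.5455 × (187 − 163) = 176.092 → 176
B = 224 + 0.5455 × (57 − 224) = 132.901 → 133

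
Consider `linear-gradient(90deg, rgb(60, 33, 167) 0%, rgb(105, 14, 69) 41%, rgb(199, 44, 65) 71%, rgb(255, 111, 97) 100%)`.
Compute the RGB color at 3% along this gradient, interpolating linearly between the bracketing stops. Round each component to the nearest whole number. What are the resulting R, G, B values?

(63, 32, 160)

3% lies between the 0% and 41% stops, so the local fraction is t = (3 − 0)/(41 − 0) = 3/41 ≈ 0.0732.
R = 60 + 0.0732 × (105 − 60) = 63.294 → 63
G = 33 + 0.0732 × (14 − 33) = 31.609 → 32
B = 167 + 0.0732 × (69 − 167) = 159.826 → 160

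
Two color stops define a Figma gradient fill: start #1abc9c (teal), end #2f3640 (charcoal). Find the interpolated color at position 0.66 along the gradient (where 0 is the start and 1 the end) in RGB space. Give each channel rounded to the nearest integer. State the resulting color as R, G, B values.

#1abc9c → (26, 188, 156); #2f3640 → (47, 54, 64).
R = 26 + 0.66 × (47 − 26) = 26 + 0.66 × 21 = 39.86 → 40
G = 188 + 0.66 × (54 − 188) = 188 + 0.66 × -134 = 99.56 → 100
B = 156 + 0.66 × (64 − 156) = 156 + 0.66 × -92 = 95.28 → 95
So the blended color is (40, 100, 95), about #28645f.

(40, 100, 95)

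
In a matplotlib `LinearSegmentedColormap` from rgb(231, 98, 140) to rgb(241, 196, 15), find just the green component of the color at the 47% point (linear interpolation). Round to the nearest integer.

144

G = 98 + 0.47 × (196 − 98) = 144.06 → 144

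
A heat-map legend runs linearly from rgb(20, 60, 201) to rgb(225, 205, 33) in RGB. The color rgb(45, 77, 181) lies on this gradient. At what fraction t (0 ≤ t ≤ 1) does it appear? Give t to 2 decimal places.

Invert the lerp on the R channel (largest span, 205): t = (45 − 20) / (225 − 20) = 25/205 = 0.12195.
Check on G: (77 − 60)/(205 − 60) = 0.1172 ✓

0.12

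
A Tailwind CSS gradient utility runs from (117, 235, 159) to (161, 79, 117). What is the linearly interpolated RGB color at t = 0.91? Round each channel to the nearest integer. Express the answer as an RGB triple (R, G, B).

(157, 93, 121)

R = 117 + 0.91 × (161 − 117) = 117 + 0.91 × 44 = 157.04 → 157
G = 235 + 0.91 × (79 − 235) = 235 + 0.91 × -156 = 93.04 → 93
B = 159 + 0.91 × (117 − 159) = 159 + 0.91 × -42 = 120.78 → 121
So the blended color is (157, 93, 121), about #9d5d79.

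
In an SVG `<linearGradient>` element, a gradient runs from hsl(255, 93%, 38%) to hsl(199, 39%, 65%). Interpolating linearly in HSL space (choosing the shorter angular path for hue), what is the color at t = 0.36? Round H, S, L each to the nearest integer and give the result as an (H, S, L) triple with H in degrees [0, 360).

(235, 74, 48)

Hue arc: Δh = 199 − 255 = -56° (|Δh| ≤ 180, already the shorter path).
H = 255 + 0.36 × (-56) = 234.84 → 235°
S = 93 + 0.36 × (39 − 93) = 73.56 → 74%
L = 38 + 0.36 × (65 − 38) = 47.72 → 48%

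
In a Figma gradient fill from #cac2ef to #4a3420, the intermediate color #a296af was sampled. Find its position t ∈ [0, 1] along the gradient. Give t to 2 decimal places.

0.31

Invert the lerp on the B channel (largest span, 207): t = (175 − 239) / (32 − 239) = -64/-207 = 0.30918.
Check on R: (162 − 202)/(74 − 202) = 0.3125 ✓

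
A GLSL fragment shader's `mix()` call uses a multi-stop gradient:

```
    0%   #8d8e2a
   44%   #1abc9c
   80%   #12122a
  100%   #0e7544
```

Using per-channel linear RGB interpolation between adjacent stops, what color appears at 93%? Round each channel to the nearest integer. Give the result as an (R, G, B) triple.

(15, 82, 59)

93% lies between the 80% and 100% stops, so the local fraction is t = (93 − 80)/(100 − 80) = 13/20 ≈ 0.65.
#12122a → (18, 18, 42); #0e7544 → (14, 117, 68).
R = 18 + 0.65 × (14 − 18) = 15.4 → 15
G = 18 + 0.65 × (117 − 18) = 82.35 → 82
B = 42 + 0.65 × (68 − 42) = 58.9 → 59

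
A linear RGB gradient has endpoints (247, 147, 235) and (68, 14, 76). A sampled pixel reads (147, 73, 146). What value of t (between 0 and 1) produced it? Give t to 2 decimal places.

Invert the lerp on the R channel (largest span, 179): t = (147 − 247) / (68 − 247) = -100/-179 = 0.55866.
Check on G: (73 − 147)/(14 − 147) = 0.5564 ✓

0.56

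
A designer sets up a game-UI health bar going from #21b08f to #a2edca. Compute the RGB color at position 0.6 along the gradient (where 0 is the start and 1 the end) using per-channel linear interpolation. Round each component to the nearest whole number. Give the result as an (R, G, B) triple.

(110, 213, 178)

#21b08f → (33, 176, 143); #a2edca → (162, 237, 202).
R = 33 + 0.6 × (162 − 33) = 33 + 0.6 × 129 = 110.4 → 110
G = 176 + 0.6 × (237 − 176) = 176 + 0.6 × 61 = 212.6 → 213
B = 143 + 0.6 × (202 − 143) = 143 + 0.6 × 59 = 178.4 → 178
So the blended color is (110, 213, 178), about #6ed5b2.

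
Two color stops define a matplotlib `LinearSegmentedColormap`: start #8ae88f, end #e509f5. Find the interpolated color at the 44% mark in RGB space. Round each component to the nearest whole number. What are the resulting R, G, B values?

(178, 134, 188)

#8ae88f → (138, 232, 143); #e509f5 → (229, 9, 245).
44% corresponds to t = 0.44.
R = 138 + 0.44 × (229 − 138) = 138 + 0.44 × 91 = 178.04 → 178
G = 232 + 0.44 × (9 − 232) = 232 + 0.44 × -223 = 133.88 → 134
B = 143 + 0.44 × (245 − 143) = 143 + 0.44 × 102 = 187.88 → 188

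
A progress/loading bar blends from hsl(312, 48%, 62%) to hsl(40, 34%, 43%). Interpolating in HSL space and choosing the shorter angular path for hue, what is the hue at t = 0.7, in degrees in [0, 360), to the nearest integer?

Hue: 40 − 312 = -272°, but |-272| > 180 so the shorter arc goes the other way: Δh = -272 + 360 = 88°.
H = 312 + 0.7 × (88) = 373.6 → 374 → 374 mod 360 = 14°

14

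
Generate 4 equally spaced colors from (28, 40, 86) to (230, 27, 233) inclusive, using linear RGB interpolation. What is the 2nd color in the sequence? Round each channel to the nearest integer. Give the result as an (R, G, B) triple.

With 4 swatches and endpoints inclusive, swatch 2 sits at t = (2 − 1)/(4 − 1) = 1/3 ≈ 0.3333.
R = 28 + 0.3333 × (230 − 28) = 95.327 → 95
G = 40 + 0.3333 × (27 − 40) = 35.667 → 36
B = 86 + 0.3333 × (233 − 86) = 134.995 → 135

(95, 36, 135)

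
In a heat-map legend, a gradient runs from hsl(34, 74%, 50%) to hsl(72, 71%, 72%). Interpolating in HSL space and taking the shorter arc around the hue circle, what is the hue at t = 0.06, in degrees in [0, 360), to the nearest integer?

Hue arc: Δh = 72 − 34 = 38° (|Δh| ≤ 180, already the shorter path).
H = 34 + 0.06 × (38) = 36.28 → 36°

36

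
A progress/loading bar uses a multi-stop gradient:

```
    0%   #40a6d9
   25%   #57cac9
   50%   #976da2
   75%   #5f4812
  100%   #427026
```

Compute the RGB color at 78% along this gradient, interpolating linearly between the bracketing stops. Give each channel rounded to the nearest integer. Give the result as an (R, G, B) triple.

(92, 77, 20)

78% lies between the 75% and 100% stops, so the local fraction is t = (78 − 75)/(100 − 75) = 3/25 ≈ 0.12.
#5f4812 → (95, 72, 18); #427026 → (66, 112, 38).
R = 95 + 0.12 × (66 − 95) = 91.52 → 92
G = 72 + 0.12 × (112 − 72) = 76.8 → 77
B = 18 + 0.12 × (38 − 18) = 20.4 → 20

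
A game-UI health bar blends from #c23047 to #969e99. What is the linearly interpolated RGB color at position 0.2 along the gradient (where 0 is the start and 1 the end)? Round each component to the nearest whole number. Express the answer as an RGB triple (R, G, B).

(185, 70, 87)

#c23047 → (194, 48, 71); #969e99 → (150, 158, 153).
R = 194 + 0.2 × (150 − 194) = 194 + 0.2 × -44 = 185.2 → 185
G = 48 + 0.2 × (158 − 48) = 48 + 0.2 × 110 = 70 → 70
B = 71 + 0.2 × (153 − 71) = 71 + 0.2 × 82 = 87.4 → 87
So the blended color is (185, 70, 87), about #b94657.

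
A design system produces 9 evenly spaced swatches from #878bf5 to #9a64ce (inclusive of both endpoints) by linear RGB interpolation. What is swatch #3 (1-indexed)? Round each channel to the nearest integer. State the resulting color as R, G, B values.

With 9 swatches and endpoints inclusive, swatch 3 sits at t = (3 − 1)/(9 − 1) = 2/8 ≈ 0.25.
#878bf5 → (135, 139, 245); #9a64ce → (154, 100, 206).
R = 135 + 0.25 × (154 − 135) = 139.75 → 140
G = 139 + 0.25 × (100 − 139) = 129.25 → 129
B = 245 + 0.25 × (206 − 245) = 235.25 → 235

(140, 129, 235)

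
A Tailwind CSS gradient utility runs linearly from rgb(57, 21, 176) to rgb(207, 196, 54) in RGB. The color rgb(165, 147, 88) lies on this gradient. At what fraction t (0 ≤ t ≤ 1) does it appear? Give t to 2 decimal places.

Invert the lerp on the G channel (largest span, 175): t = (147 − 21) / (196 − 21) = 126/175 = 0.72.
Check on R: (165 − 57)/(207 − 57) = 0.72 ✓

0.72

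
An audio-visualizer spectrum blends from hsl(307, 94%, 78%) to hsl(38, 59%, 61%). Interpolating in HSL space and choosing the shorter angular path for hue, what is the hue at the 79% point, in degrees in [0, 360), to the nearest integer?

19

Hue: 38 − 307 = -269°, but |-269| > 180 so the shorter arc goes the other way: Δh = -269 + 360 = 91°.
H = 307 + 0.79 × (91) = 378.89 → 379 → 379 mod 360 = 19°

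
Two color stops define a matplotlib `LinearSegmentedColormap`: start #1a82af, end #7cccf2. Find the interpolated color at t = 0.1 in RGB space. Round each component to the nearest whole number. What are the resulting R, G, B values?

#1a82af → (26, 130, 175); #7cccf2 → (124, 204, 242).
R = 26 + 0.1 × (124 − 26) = 26 + 0.1 × 98 = 35.8 → 36
G = 130 + 0.1 × (204 − 130) = 130 + 0.1 × 74 = 137.4 → 137
B = 175 + 0.1 × (242 − 175) = 175 + 0.1 × 67 = 181.7 → 182

(36, 137, 182)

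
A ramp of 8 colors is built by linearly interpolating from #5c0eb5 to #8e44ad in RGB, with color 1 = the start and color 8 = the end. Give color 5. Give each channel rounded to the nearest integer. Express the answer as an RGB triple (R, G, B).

(121, 45, 176)

With 8 swatches and endpoints inclusive, swatch 5 sits at t = (5 − 1)/(8 − 1) = 4/7 ≈ 0.5714.
#5c0eb5 → (92, 14, 181); #8e44ad → (142, 68, 173).
R = 92 + 0.5714 × (142 − 92) = 120.57 → 121
G = 14 + 0.5714 × (68 − 14) = 44.856 → 45
B = 181 + 0.5714 × (173 − 181) = 176.429 → 176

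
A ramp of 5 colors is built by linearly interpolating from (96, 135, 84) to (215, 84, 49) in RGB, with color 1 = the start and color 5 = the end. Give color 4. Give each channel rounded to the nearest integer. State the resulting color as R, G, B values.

With 5 swatches and endpoints inclusive, swatch 4 sits at t = (4 − 1)/(5 − 1) = 3/4 ≈ 0.75.
R = 96 + 0.75 × (215 − 96) = 185.25 → 185
G = 135 + 0.75 × (84 − 135) = 96.75 → 97
B = 84 + 0.75 × (49 − 84) = 57.75 → 58

(185, 97, 58)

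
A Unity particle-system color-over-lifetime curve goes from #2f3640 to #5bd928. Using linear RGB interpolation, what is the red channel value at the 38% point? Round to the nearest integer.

R₁ = 47 (from #2f3640), R₂ = 91 (from #5bd928).
R = 47 + 0.38 × (91 − 47) = 63.72 → 64

64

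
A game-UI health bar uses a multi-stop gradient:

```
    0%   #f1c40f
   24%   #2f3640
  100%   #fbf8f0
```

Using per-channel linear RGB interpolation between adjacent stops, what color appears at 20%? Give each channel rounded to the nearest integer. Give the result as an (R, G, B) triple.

20% lies between the 0% and 24% stops, so the local fraction is t = (20 − 0)/(24 − 0) = 20/24 ≈ 0.8333.
#f1c40f → (241, 196, 15); #2f3640 → (47, 54, 64).
R = 241 + 0.8333 × (47 − 241) = 79.34 → 79
G = 196 + 0.8333 × (54 − 196) = 77.671 → 78
B = 15 + 0.8333 × (64 − 15) = 55.832 → 56

(79, 78, 56)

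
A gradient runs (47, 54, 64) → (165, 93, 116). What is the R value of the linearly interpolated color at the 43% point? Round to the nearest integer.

R = 47 + 0.43 × (165 − 47) = 97.74 → 98

98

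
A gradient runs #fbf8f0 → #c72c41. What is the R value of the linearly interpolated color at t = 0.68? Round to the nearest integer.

216

R₁ = 251 (from #fbf8f0), R₂ = 199 (from #c72c41).
R = 251 + 0.68 × (199 − 251) = 215.64 → 216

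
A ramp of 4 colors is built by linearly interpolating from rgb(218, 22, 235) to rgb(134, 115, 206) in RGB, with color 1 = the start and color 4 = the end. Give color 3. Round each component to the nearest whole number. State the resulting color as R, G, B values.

With 4 swatches and endpoints inclusive, swatch 3 sits at t = (3 − 1)/(4 − 1) = 2/3 ≈ 0.6667.
R = 218 + 0.6667 × (134 − 218) = 161.997 → 162
G = 22 + 0.6667 × (115 − 22) = 84.003 → 84
B = 235 + 0.6667 × (206 − 235) = 215.666 → 216

(162, 84, 216)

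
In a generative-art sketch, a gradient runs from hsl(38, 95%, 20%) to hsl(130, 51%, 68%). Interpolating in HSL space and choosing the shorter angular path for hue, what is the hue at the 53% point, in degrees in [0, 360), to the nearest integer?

87

Hue arc: Δh = 130 − 38 = 92° (|Δh| ≤ 180, already the shorter path).
H = 38 + 0.53 × (92) = 86.76 → 87°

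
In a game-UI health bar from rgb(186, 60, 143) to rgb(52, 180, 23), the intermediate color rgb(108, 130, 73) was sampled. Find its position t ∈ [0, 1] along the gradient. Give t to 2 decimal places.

0.58

Invert the lerp on the R channel (largest span, 134): t = (108 − 186) / (52 − 186) = -78/-134 = 0.58209.
Check on G: (130 − 60)/(180 − 60) = 0.5833 ✓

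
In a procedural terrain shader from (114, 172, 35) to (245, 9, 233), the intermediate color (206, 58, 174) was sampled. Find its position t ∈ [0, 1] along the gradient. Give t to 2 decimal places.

0.70

Invert the lerp on the B channel (largest span, 198): t = (174 − 35) / (233 − 35) = 139/198 = 0.70202.
Check on R: (206 − 114)/(245 − 114) = 0.7023 ✓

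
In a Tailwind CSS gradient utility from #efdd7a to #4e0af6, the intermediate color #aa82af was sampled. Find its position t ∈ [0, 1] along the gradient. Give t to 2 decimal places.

0.43

Invert the lerp on the G channel (largest span, 211): t = (130 − 221) / (10 − 221) = -91/-211 = 0.43128.
Check on R: (170 − 239)/(78 − 239) = 0.4286 ✓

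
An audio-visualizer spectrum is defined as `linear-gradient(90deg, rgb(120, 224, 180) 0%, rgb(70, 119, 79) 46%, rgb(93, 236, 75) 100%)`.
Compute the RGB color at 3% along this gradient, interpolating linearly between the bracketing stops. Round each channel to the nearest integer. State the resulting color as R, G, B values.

3% lies between the 0% and 46% stops, so the local fraction is t = (3 − 0)/(46 − 0) = 3/46 ≈ 0.0652.
R = 120 + 0.0652 × (70 − 120) = 116.74 → 117
G = 224 + 0.0652 × (119 − 224) = 217.154 → 217
B = 180 + 0.0652 × (79 − 180) = 173.415 → 173

(117, 217, 173)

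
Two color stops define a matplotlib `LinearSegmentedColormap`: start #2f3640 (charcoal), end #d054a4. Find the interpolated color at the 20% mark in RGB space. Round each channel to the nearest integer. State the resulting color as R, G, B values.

(79, 60, 84)

#2f3640 → (47, 54, 64); #d054a4 → (208, 84, 164).
20% corresponds to t = 0.2.
R = 47 + 0.2 × (208 − 47) = 47 + 0.2 × 161 = 79.2 → 79
G = 54 + 0.2 × (84 − 54) = 54 + 0.2 × 30 = 60 → 60
B = 64 + 0.2 × (164 − 64) = 64 + 0.2 × 100 = 84 → 84
So the blended color is (79, 60, 84), about #4f3c54.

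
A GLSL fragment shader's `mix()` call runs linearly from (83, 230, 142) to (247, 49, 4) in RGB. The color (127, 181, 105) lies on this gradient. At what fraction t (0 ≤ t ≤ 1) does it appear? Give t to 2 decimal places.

0.27

Invert the lerp on the G channel (largest span, 181): t = (181 − 230) / (49 − 230) = -49/-181 = 0.27072.
Check on R: (127 − 83)/(247 − 83) = 0.2683 ✓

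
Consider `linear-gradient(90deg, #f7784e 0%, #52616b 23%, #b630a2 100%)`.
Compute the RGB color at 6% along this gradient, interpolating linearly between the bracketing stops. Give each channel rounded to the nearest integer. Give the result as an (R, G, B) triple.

6% lies between the 0% and 23% stops, so the local fraction is t = (6 − 0)/(23 − 0) = 6/23 ≈ 0.2609.
#f7784e → (247, 120, 78); #52616b → (82, 97, 107).
R = 247 + 0.2609 × (82 − 247) = 203.952 → 204
G = 120 + 0.2609 × (97 − 120) = 113.999 → 114
B = 78 + 0.2609 × (107 − 78) = 85.566 → 86

(204, 114, 86)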